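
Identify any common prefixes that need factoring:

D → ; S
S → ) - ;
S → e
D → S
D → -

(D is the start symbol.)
Left-factoring is needed when two productions for the same non-terminal
share a common prefix on the right-hand side.

Productions for D:
  D → ; S
  D → S
  D → -
Productions for S:
  S → ) - ;
  S → e

No common prefixes found.

Answer: No, left-factoring is not needed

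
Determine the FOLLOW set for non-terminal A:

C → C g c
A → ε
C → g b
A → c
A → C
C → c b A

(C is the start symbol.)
{ $, 'g' }

To compute FOLLOW(A), find every occurrence of A on a right-hand side N → α A β: add FIRST(β) \ {ε}, and if β is empty or nullable also add FOLLOW(N). Iterate to a fixed point.

In C → c b A: A is at the end, add FOLLOW(C)

The FOLLOW sets referred to above (computed the same way, to a fixed point):
  FOLLOW(C) = { $, 'g' }

Taking the union: FOLLOW(A) = { $, 'g' }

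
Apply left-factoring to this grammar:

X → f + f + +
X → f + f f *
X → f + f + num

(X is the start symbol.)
X → f + f X'
X' → + X''
X'' → +
X'' → num
X' → f *

Left-factoring transforms A → αβ₁ | αβ₂ into A → αA' and A' → β₁ | β₂
(α is the longest common prefix among the alternatives). Repeat until
no nonterminal has two alternatives with a common prefix.

Round 1: X has alternatives sharing prefix 'f + f'. Introduce X': X → f + f X'
  Add: X' → + +
  Add: X' → f *
  Add: X' → + num

Round 2: X' has alternatives sharing prefix '+'. Introduce X'': X' → + X''
  Add: X'' → +
  Add: X'' → num

No remaining common prefixes — done.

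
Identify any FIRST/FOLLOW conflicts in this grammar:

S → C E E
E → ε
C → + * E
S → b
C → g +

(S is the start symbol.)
A FIRST/FOLLOW conflict occurs when a non-terminal N has a nullable alternative N → β (β ⇒* ε) and another alternative N → α with FIRST(α) ∩ FOLLOW(N) ≠ ∅: on such a lookahead the parser cannot decide between expanding α and letting N vanish via β.

Nullable non-terminals: E.
E has a nullable alternative but only one production, so nothing to check.

C, S have no nullable alternative, so no FIRST/FOLLOW check is needed there.

No FIRST/FOLLOW conflicts found.

Answer: No FIRST/FOLLOW conflicts.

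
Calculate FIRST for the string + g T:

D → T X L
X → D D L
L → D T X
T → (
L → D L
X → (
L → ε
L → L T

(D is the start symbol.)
To compute FIRST(+ g T), process the symbols left to right:
Symbol + is a terminal. Add '+' and stop.
FIRST(+ g T) = { '+' }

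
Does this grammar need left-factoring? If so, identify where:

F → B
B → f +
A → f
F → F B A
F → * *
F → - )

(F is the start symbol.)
No, left-factoring is not needed

Left-factoring is needed when two productions for the same non-terminal
share a common prefix on the right-hand side.

Productions for F:
  F → B
  F → F B A
  F → * *
  F → - )

No common prefixes found.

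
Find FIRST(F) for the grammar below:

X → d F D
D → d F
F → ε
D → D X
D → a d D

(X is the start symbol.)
From F → ε:
  - ε-production, so ε ∈ FIRST(F)

Collecting: FIRST(F) = { ε }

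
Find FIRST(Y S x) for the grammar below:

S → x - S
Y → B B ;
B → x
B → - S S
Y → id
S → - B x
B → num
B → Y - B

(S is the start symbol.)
{ '-', 'id', 'num', 'x' }

FIRST sets of the non-terminals involved (from the grammar, by fixed-point iteration):
  FIRST(Y) = { '-', 'id', 'num', 'x' }

To compute FIRST(Y S x), process the symbols left to right:
Symbol Y is a non-terminal. Add FIRST(Y) \ {ε} = { '-', 'id', 'num', 'x' }
Y is not nullable (ε ∉ FIRST(Y)), so stop here.
FIRST(Y S x) = { '-', 'id', 'num', 'x' }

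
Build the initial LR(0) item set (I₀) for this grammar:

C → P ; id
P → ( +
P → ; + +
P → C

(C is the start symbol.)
{ [C → . P ; id], [C' → . C], [P → . ( +], [P → . ; + +], [P → . C] }

First, augment the grammar with C' → C
I₀ = CLOSURE({ [C' → . C] }):
  [C' → . C] has the dot before C: add [C → . P ; id]
  [C → . P ; id] has the dot before P: add [P → . ( +], [P → . ; + +], [P → . C]
No further items can be added.

I₀ = { [C → . P ; id], [C' → . C], [P → . ( +], [P → . ; + +], [P → . C] }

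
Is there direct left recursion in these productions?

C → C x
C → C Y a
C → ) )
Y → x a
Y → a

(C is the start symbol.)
Direct left recursion occurs when N → N α for some non-terminal N (the right-hand side begins with the left-hand side itself).

C → C x: LEFT RECURSIVE (starts with C)
C → C Y a: LEFT RECURSIVE (starts with C)
C → ) ): starts with ')'
Y → x a: starts with x
Y → a: starts with a

The grammar has direct left recursion on: C.

Answer: Yes, C is left-recursive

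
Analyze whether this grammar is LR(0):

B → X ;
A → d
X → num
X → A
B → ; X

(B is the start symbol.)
Yes, the grammar is LR(0)

Augment with B' → B and build the canonical LR(0) collection (I0 = CLOSURE({[B' → . B]}), then GOTO on every symbol after a dot until no new states appear). It has 9 states:
  I0: { [A → . d], [B → . ; X], [B → . X ;], [B' → . B], [X → . A], [X → . num] }  — shift
  I1: { [A → . d], [B → ; . X], [X → . A], [X → . num] }  — shift
  I2: { [X → A .] }  — reduce
  I3: { [B' → B .] }  — accept
  I4: { [B → X . ;] }  — shift
  I5: { [A → d .] }  — reduce
  I6: { [X → num .] }  — reduce
  I7: { [B → X ; .] }  — reduce
  I8: { [B → ; X .] }  — reduce

Every state is either a pure shift/goto state or contains exactly one complete item and nothing to shift — no conflicts. The grammar is LR(0).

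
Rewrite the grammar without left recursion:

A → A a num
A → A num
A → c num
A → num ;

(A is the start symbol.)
A → c num A'
A → num ; A'
A' → a num A'
A' → num A'
A' → ε

A is directly left-recursive. The standard transformation for
  A → A α₁ | ... | A α_m | β₁ | ... | β_n
is
  A  → β₁ A' | ... | β_n A'
  A' → α₁ A' | ... | α_m A' | ε

A → c num becomes A → c num A'
A → num ; becomes A → num ; A'
A → A a num becomes A' → a num A'
A → A num becomes A' → num A'
Add A' → ε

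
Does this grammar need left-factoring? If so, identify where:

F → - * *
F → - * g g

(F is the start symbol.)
Left-factoring is needed when two productions for the same non-terminal
share a common prefix on the right-hand side.

Productions for F:
  F → - * *
  F → - * g g

Found common prefix '- *' in productions for F

Answer: Yes, F has productions with common prefix '- *'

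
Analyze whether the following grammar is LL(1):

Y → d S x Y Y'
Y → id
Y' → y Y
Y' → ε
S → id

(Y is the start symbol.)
A grammar is LL(1) if for each non-terminal N with multiple productions, the predict sets of those productions are pairwise disjoint, where PREDICT(N → α) = (FIRST(α) \ {ε}) ∪ (FOLLOW(N) if α ⇒* ε).

Relevant sets:
  FOLLOW(Y') = { $, 'y' }

For Y:
  PREDICT(Y → d S x Y Y') = { 'd' }
  PREDICT(Y → id) = { 'id' }
For Y':
  PREDICT(Y' → y Y) = { 'y' }
  PREDICT(Y' → ε) = { $, 'y' }
S has a single production, so nothing to check there.

Conflict found: Predict set conflict for Y': { 'y' }
The grammar is NOT LL(1).

Answer: No. Predict set conflict for Y': { 'y' }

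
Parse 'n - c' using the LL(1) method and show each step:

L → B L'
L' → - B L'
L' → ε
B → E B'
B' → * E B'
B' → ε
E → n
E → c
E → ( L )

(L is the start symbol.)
LL(1) parsing maintains a stack (initially the start symbol over $) and the input. At each step: if the stack top is a terminal, match it against the current input token; if it is a non-terminal N, replace it with the RHS of M[N, lookahead] (the unique production whose predict set contains the lookahead).

Stack is shown with the top on the left.

Stack      Input    Action
--------------------------
L $        n - c $  output L → B L'
B L' $     n - c $  output B → E B'
E B' L' $  n - c $  output E → n
n B' L' $  n - c $  match 'n'
B' L' $    - c $    output B' → ε
L' $       - c $    output L' → - B L'
- B L' $   - c $    match '-'
B L' $     c $      output B → E B'
E B' L' $  c $      output E → c
c B' L' $  c $      match 'c'
B' L' $    $        output B' → ε
L' $       $        output L' → ε
$          $        accept

The string is accepted.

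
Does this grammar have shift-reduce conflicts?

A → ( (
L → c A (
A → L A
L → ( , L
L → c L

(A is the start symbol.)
Augment with A' → A and build the canonical LR(0) collection (I0 = CLOSURE({[A' → . A]}), then GOTO on every symbol after a dot until no new states appear). It has 13 states:
  I0: { [A → . ( (], [A → . L A], [A' → . A], [L → . ( , L], [L → . c A (], [L → . c L] }  — shift
  I1: { [A → ( . (], [L → ( . , L] }  — shift
  I2: { [A' → A .] }  — accept
  I3: { [A → . ( (], [A → . L A], [A → L . A], [L → . ( , L], [L → . c A (], [L → . c L] }  — shift
  I4: { [A → . ( (], [A → . L A], [L → . ( , L], [L → . c A (], [L → . c L], [L → c . A (], [L → c . L] }  — shift
  I5: { [L → c A . (] }  — shift
  I6: { [A → . ( (], [A → . L A], [A → L . A], [L → . ( , L], [L → . c A (], [L → . c L], [L → c L .] }  — shift, reduce
  I7: { [A → L A .] }  — reduce
  I8: { [L → c A ( .] }  — reduce
  I9: { [A → ( ( .] }  — reduce
  I10: { [L → ( , . L], [L → . ( , L], [L → . c A (], [L → . c L] }  — shift
  I11: { [L → ( . , L] }  — shift
  I12: { [L → ( , L .] }  — reduce

I6 contains reduce item [L → c L .] and shift items [A → . ( (], [L → . ( , L], [L → . c A (], [L → . c L] — shift-reduce conflict.

Answer: Yes — I6: [L → c L .] vs [A → . ( (]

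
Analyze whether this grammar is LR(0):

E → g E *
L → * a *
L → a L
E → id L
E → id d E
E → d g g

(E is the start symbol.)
Yes, the grammar is LR(0)

Augment with E' → E and build the canonical LR(0) collection (I0 = CLOSURE({[E' → . E]}), then GOTO on every symbol after a dot until no new states appear). It has 17 states:
  I0: { [E → . d g g], [E → . g E *], [E → . id L], [E → . id d E], [E' → . E] }  — shift
  I1: { [E' → E .] }  — accept
  I2: { [E → d . g g] }  — shift
  I3: { [E → . d g g], [E → . g E *], [E → . id L], [E → . id d E], [E → g . E *] }  — shift
  I4: { [E → id . L], [E → id . d E], [L → . * a *], [L → . a L] }  — shift
  I5: { [L → * . a *] }  — shift
  I6: { [E → id L .] }  — reduce
  I7: { [L → . * a *], [L → . a L], [L → a . L] }  — shift
  I8: { [E → . d g g], [E → . g E *], [E → . id L], [E → . id d E], [E → id d . E] }  — shift
  I9: { [E → id d E .] }  — reduce
  I10: { [L → a L .] }  — reduce
  I11: { [L → * a . *] }  — shift
  I12: { [L → * a * .] }  — reduce
  I13: { [E → g E . *] }  — shift
  I14: { [E → g E * .] }  — reduce
  I15: { [E → d g . g] }  — shift
  I16: { [E → d g g .] }  — reduce

Every state is either a pure shift/goto state or contains exactly one complete item and nothing to shift — no conflicts. The grammar is LR(0).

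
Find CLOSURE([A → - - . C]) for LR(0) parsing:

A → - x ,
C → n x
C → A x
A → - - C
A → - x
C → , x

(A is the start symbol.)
{ [A → - - . C], [A → . - - C], [A → . - x ,], [A → . - x], [C → . , x], [C → . A x], [C → . n x] }

To compute CLOSURE, for each item [A → α.Bβ] where B is a non-terminal, add [B → .γ] for all productions B → γ; repeat for the newly added items until nothing changes.

Start with: [A → - - . C]
  [A → - - . C] has the dot before C: add [C → . n x], [C → . A x], [C → . , x]
  [C → . A x] has the dot before A: add [A → . - x ,], [A → . - - C], [A → . - x]
No further items can be added.

CLOSURE = { [A → - - . C], [A → . - - C], [A → . - x ,], [A → . - x], [C → . , x], [C → . A x], [C → . n x] }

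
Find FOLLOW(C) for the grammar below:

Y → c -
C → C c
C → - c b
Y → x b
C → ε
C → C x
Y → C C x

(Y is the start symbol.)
{ '-', 'c', 'x' }

To compute FOLLOW(C), find every occurrence of C on a right-hand side N → α C β: add FIRST(β) \ {ε}, and if β is empty or nullable also add FOLLOW(N). Iterate to a fixed point.

In C → C c: C is followed by c, add FIRST(c) \ {ε} = { 'c' }
In C → C x: C is followed by x, add FIRST(x) \ {ε} = { 'x' }
In Y → C C x: C is followed by C x, add FIRST(C x) \ {ε} = { '-', 'c', 'x' }
In Y → C C x: C is followed by x, add FIRST(x) \ {ε} = { 'x' }

Taking the union: FOLLOW(C) = { '-', 'c', 'x' }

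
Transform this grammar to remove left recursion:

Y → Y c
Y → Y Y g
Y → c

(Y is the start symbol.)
Y is directly left-recursive. The standard transformation for
  A → A α₁ | ... | A α_m | β₁ | ... | β_n
is
  A  → β₁ A' | ... | β_n A'
  A' → α₁ A' | ... | α_m A' | ε

Y → c becomes Y → c Y'
Y → Y c becomes Y' → c Y'
Y → Y Y g becomes Y' → Y g Y'
Add Y' → ε

Resulting grammar:
Y → c Y'
Y' → c Y'
Y' → Y g Y'
Y' → ε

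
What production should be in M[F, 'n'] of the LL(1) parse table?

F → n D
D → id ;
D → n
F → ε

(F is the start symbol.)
To find M[F, 'n'], we find productions for F where 'n' is in the predict set (PREDICT(N → α) = (FIRST(α) \ {ε}) ∪ (FOLLOW(N) if α ⇒* ε)).

Relevant sets:
  FOLLOW(F) = { $ }

F → n D: PREDICT = { 'n' }
  'n' is in predict set, so this production goes in M[F, 'n']
F → ε: PREDICT = { $ }

M[F, 'n'] = F → n D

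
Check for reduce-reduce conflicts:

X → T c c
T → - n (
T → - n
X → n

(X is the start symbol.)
A reduce-reduce conflict occurs when an LR(0) state has two complete items [A → α .] and [B → β .] — both call for a reduction, and with no lookahead the parser cannot choose between them.

Augment with X' → X and build the canonical LR(0) collection (I0 = CLOSURE({[X' → . X]}), then GOTO on every symbol after a dot until no new states appear). It has 9 states:
  I0: { [T → . - n (], [T → . - n], [X → . T c c], [X → . n], [X' → . X] }  — shift
  I1: { [T → - . n (], [T → - . n] }  — shift
  I2: { [X → T . c c] }  — shift
  I3: { [X' → X .] }  — accept
  I4: { [X → n .] }  — reduce
  I5: { [X → T c . c] }  — shift
  I6: { [X → T c c .] }  — reduce
  I7: { [T → - n . (], [T → - n .] }  — shift, reduce
  I8: { [T → - n ( .] }  — reduce

No state contains more than one complete item.

Answer: No reduce-reduce conflicts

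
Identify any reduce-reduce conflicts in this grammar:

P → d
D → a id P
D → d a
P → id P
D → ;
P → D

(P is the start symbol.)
No reduce-reduce conflicts

Augment with P' → P and build the canonical LR(0) collection (I0 = CLOSURE({[P' → . P]}), then GOTO on every symbol after a dot until no new states appear). It has 11 states:
  I0: { [D → . ;], [D → . a id P], [D → . d a], [P → . D], [P → . d], [P → . id P], [P' → . P] }  — shift
  I1: { [D → ; .] }  — reduce
  I2: { [P → D .] }  — reduce
  I3: { [P' → P .] }  — accept
  I4: { [D → a . id P] }  — shift
  I5: { [D → d . a], [P → d .] }  — shift, reduce
  I6: { [D → . ;], [D → . a id P], [D → . d a], [P → . D], [P → . d], [P → . id P], [P → id . P] }  — shift
  I7: { [P → id P .] }  — reduce
  I8: { [D → d a .] }  — reduce
  I9: { [D → . ;], [D → . a id P], [D → . d a], [D → a id . P], [P → . D], [P → . d], [P → . id P] }  — shift
  I10: { [D → a id P .] }  — reduce

No state contains more than one complete item.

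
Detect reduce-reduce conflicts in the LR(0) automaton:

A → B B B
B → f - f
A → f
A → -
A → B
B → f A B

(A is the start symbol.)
A reduce-reduce conflict occurs when an LR(0) state has two complete items [A → α .] and [B → β .] — both call for a reduction, and with no lookahead the parser cannot choose between them.

Augment with A' → A and build the canonical LR(0) collection (I0 = CLOSURE({[A' → . A]}), then GOTO on every symbol after a dot until no new states appear). It has 12 states:
  I0: { [A → . -], [A → . B B B], [A → . B], [A → . f], [A' → . A], [B → . f - f], [B → . f A B] }  — shift
  I1: { [A → - .] }  — reduce
  I2: { [A' → A .] }  — accept
  I3: { [A → B . B B], [A → B .], [B → . f - f], [B → . f A B] }  — shift, reduce
  I4: { [A → . -], [A → . B B B], [A → . B], [A → . f], [A → f .], [B → . f - f], [B → . f A B], [B → f . - f], [B → f . A B] }  — shift, reduce
  I5: { [A → - .], [B → f - . f] }  — shift, reduce
  I6: { [B → . f - f], [B → . f A B], [B → f A . B] }  — shift
  I7: { [B → f A B .] }  — reduce
  I8: { [A → . -], [A → . B B B], [A → . B], [A → . f], [B → . f - f], [B → . f A B], [B → f . - f], [B → f . A B] }  — shift
  I9: { [B → f - f .] }  — reduce
  I10: { [A → B B . B], [B → . f - f], [B → . f A B] }  — shift
  I11: { [A → B B B .] }  — reduce

No state contains more than one complete item.

Answer: No reduce-reduce conflicts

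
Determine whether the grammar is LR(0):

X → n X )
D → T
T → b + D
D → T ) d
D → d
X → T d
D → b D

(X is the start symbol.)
A grammar is LR(0) if no state in the canonical LR(0) collection has:
  - both a shift item (dot before a terminal) and a complete item (shift-reduce conflict), or
  - two or more complete items (reduce-reduce conflict; the accept item [X' → X .] counts as a complete item here).

Augment with X' → X and build the canonical LR(0) collection (I0 = CLOSURE({[X' → . X]}), then GOTO on every symbol after a dot until no new states appear). It has 16 states:
  I0: { [T → . b + D], [X → . T d], [X → . n X )], [X' → . X] }  — shift
  I1: { [X → T . d] }  — shift
  I2: { [X' → X .] }  — accept
  I3: { [T → b . + D] }  — shift
  I4: { [T → . b + D], [X → . T d], [X → . n X )], [X → n . X )] }  — shift
  I5: { [X → n X . )] }  — shift
  I6: { [X → n X ) .] }  — reduce
  I7: { [D → . T ) d], [D → . T], [D → . b D], [D → . d], [T → . b + D], [T → b + . D] }  — shift
  I8: { [T → b + D .] }  — reduce
  I9: { [D → T . ) d], [D → T .] }  — shift, reduce
  I10: { [D → . T ) d], [D → . T], [D → . b D], [D → . d], [D → b . D], [T → . b + D], [T → b . + D] }  — shift
  I11: { [D → d .] }  — reduce
  I12: { [D → b D .] }  — reduce
  I13: { [D → T ) . d] }  — shift
  I14: { [D → T ) d .] }  — reduce
  I15: { [X → T d .] }  — reduce

Conflict in state I9:
  Shift-reduce conflict between [D → T .] and [D → T . ) d]
So the grammar is NOT LR(0).

Answer: No. Shift-reduce conflict between [D → T .] and [D → T . ) d]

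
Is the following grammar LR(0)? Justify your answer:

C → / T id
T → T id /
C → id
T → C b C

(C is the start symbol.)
No. Shift-reduce conflict between [C → / T id .] and [T → T id . /]

A grammar is LR(0) if no state in the canonical LR(0) collection has:
  - both a shift item (dot before a terminal) and a complete item (shift-reduce conflict), or
  - two or more complete items (reduce-reduce conflict; the accept item [C' → C .] counts as a complete item here).

Augment with C' → C and build the canonical LR(0) collection (I0 = CLOSURE({[C' → . C]}), then GOTO on every symbol after a dot until no new states appear). It has 10 states:
  I0: { [C → . / T id], [C → . id], [C' → . C] }  — shift
  I1: { [C → . / T id], [C → . id], [C → / . T id], [T → . C b C], [T → . T id /] }  — shift
  I2: { [C' → C .] }  — accept
  I3: { [C → id .] }  — reduce
  I4: { [T → C . b C] }  — shift
  I5: { [C → / T . id], [T → T . id /] }  — shift
  I6: { [C → / T id .], [T → T id . /] }  — shift, reduce
  I7: { [T → T id / .] }  — reduce
  I8: { [C → . / T id], [C → . id], [T → C b . C] }  — shift
  I9: { [T → C b C .] }  — reduce

Conflict in state I6:
  Shift-reduce conflict between [C → / T id .] and [T → T id . /]
So the grammar is NOT LR(0).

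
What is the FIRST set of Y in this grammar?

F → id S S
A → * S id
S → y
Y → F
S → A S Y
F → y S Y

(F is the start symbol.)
{ 'id', 'y' }

To compute FIRST(Y), examine every production with Y on the left-hand side, reading each right-hand side left to right until a non-nullable symbol is reached.

FIRST sets of the other non-terminals involved (by the same procedure, iterated to a fixed point):
  FIRST(F) = { 'id', 'y' }

From Y → F:
  - F is a non-terminal: add FIRST(F) \ {ε} = { 'id', 'y' }
    F is not nullable, so stop

Collecting: FIRST(Y) = { 'id', 'y' }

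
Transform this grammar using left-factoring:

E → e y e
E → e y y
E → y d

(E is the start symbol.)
Left-factoring transforms A → αβ₁ | αβ₂ into A → αA' and A' → β₁ | β₂
(α is the longest common prefix among the alternatives). Repeat until
no nonterminal has two alternatives with a common prefix.

Round 1: E has alternatives sharing prefix 'e y'. Introduce E': E → e y E'
  Add: E' → e
  Add: E' → y

No remaining common prefixes — done.

Resulting grammar:
E → e y E'
E' → e
E' → y
E → y d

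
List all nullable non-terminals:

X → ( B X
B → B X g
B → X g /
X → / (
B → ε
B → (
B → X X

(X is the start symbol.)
{ 'B' }

A non-terminal is nullable if it can derive ε (the empty string): either it has an ε-production, or it has a production whose right-hand side consists entirely of nullable non-terminals.

ε-productions: B → ε
So B is immediately nullable.
No further non-terminal can be added: every production for the remaining non-terminals contains a terminal or a non-nullable non-terminal.
Nullable = { 'B' }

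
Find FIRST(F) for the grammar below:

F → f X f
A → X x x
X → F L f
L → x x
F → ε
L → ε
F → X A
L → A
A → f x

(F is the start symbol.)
To compute FIRST(F), examine every production with F on the left-hand side, reading each right-hand side left to right until a non-nullable symbol is reached.

FIRST sets of the other non-terminals involved (by the same procedure, iterated to a fixed point):
  FIRST(X) = { 'f', 'x' }

From F → f X f:
  - f is a terminal: add 'f' and stop
From F → ε:
  - ε-production, so ε ∈ FIRST(F)
From F → X A:
  - X is a non-terminal: add FIRST(X) \ {ε} = { 'f', 'x' }
    X is not nullable, so stop

Collecting: FIRST(F) = { 'f', 'x', ε }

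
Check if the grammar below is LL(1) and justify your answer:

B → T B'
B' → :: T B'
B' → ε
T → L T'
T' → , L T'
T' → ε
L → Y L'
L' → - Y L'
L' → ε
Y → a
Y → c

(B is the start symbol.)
Yes, the grammar is LL(1).

A grammar is LL(1) if for each non-terminal N with multiple productions, the predict sets of those productions are pairwise disjoint, where PREDICT(N → α) = (FIRST(α) \ {ε}) ∪ (FOLLOW(N) if α ⇒* ε).

Relevant sets:
  FOLLOW(B') = { $ }
  FOLLOW(T') = { $, '::' }
  FOLLOW(L') = { $, ',', '::' }

For B':
  PREDICT(B' → :: T B') = { '::' }
  PREDICT(B' → ε) = { $ }
For T':
  PREDICT(T' → ',' L T') = { ',' }
  PREDICT(T' → ε) = { $, '::' }
For L':
  PREDICT(L' → '-' Y L') = { '-' }
  PREDICT(L' → ε) = { $, ',', '::' }
For Y:
  PREDICT(Y → a) = { 'a' }
  PREDICT(Y → c) = { 'c' }
B, T, L have a single production, so nothing to check there.

All predict sets are disjoint. The grammar IS LL(1).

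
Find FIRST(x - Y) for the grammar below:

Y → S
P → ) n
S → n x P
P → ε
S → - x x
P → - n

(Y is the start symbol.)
To compute FIRST(x - Y), process the symbols left to right:
Symbol x is a terminal. Add 'x' and stop.
FIRST(x - Y) = { 'x' }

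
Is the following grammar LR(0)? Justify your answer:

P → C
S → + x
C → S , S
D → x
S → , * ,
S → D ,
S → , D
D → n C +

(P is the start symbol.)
Yes, the grammar is LR(0)

Augment with P' → P and build the canonical LR(0) collection (I0 = CLOSURE({[P' → . P]}), then GOTO on every symbol after a dot until no new states appear). It has 18 states:
  I0: { [C → . S , S], [D → . n C +], [D → . x], [P → . C], [P' → . P], [S → . + x], [S → . , * ,], [S → . , D], [S → . D ,] }  — shift
  I1: { [S → + . x] }  — shift
  I2: { [D → . n C +], [D → . x], [S → , . * ,], [S → , . D] }  — shift
  I3: { [P → C .] }  — reduce
  I4: { [S → D . ,] }  — shift
  I5: { [P' → P .] }  — accept
  I6: { [C → S . , S] }  — shift
  I7: { [C → . S , S], [D → . n C +], [D → . x], [D → n . C +], [S → . + x], [S → . , * ,], [S → . , D], [S → . D ,] }  — shift
  I8: { [D → x .] }  — reduce
  I9: { [D → n C . +] }  — shift
  I10: { [D → n C + .] }  — reduce
  I11: { [C → S , . S], [D → . n C +], [D → . x], [S → . + x], [S → . , * ,], [S → . , D], [S → . D ,] }  — shift
  I12: { [C → S , S .] }  — reduce
  I13: { [S → D , .] }  — reduce
  I14: { [S → , * . ,] }  — shift
  I15: { [S → , D .] }  — reduce
  I16: { [S → , * , .] }  — reduce
  I17: { [S → + x .] }  — reduce

Every state is either a pure shift/goto state or contains exactly one complete item and nothing to shift — no conflicts. The grammar is LR(0).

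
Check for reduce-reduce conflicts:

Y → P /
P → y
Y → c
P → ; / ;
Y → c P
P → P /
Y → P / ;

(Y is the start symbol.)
A reduce-reduce conflict occurs when an LR(0) state has two complete items [A → α .] and [B → β .] — both call for a reduction, and with no lookahead the parser cannot choose between them.

Augment with Y' → Y and build the canonical LR(0) collection (I0 = CLOSURE({[Y' → . Y]}), then GOTO on every symbol after a dot until no new states appear). It has 12 states:
  I0: { [P → . ; / ;], [P → . P /], [P → . y], [Y → . P / ;], [Y → . P /], [Y → . c P], [Y → . c], [Y' → . Y] }  — shift
  I1: { [P → ; . / ;] }  — shift
  I2: { [P → P . /], [Y → P . / ;], [Y → P . /] }  — shift
  I3: { [Y' → Y .] }  — accept
  I4: { [P → . ; / ;], [P → . P /], [P → . y], [Y → c . P], [Y → c .] }  — shift, reduce
  I5: { [P → y .] }  — reduce
  I6: { [P → P . /], [Y → c P .] }  — shift, reduce
  I7: { [P → P / .] }  — reduce
  I8: { [P → P / .], [Y → P / . ;], [Y → P / .] }  — shift, 2 reduces
  I9: { [Y → P / ; .] }  — reduce
  I10: { [P → ; / . ;] }  — shift
  I11: { [P → ; / ; .] }  — reduce

I8 contains complete items [P → P / .], [Y → P / .] — reduce-reduce conflict.

Answer: Yes — I8: [P → P / .] vs [Y → P / .]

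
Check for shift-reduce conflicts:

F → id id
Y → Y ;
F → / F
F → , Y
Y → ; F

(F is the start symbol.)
A shift-reduce conflict occurs when an LR(0) state has both:
  - a complete (reduce) item [A → α .] (dot at the end), and
  - a shift item [B → β . c γ] (dot before a terminal).

Augment with F' → F and build the canonical LR(0) collection (I0 = CLOSURE({[F' → . F]}), then GOTO on every symbol after a dot until no new states appear). It has 11 states:
  I0: { [F → . , Y], [F → . / F], [F → . id id], [F' → . F] }  — shift
  I1: { [F → , . Y], [Y → . ; F], [Y → . Y ;] }  — shift
  I2: { [F → . , Y], [F → . / F], [F → . id id], [F → / . F] }  — shift
  I3: { [F' → F .] }  — accept
  I4: { [F → id . id] }  — shift
  I5: { [F → id id .] }  — reduce
  I6: { [F → / F .] }  — reduce
  I7: { [F → . , Y], [F → . / F], [F → . id id], [Y → ; . F] }  — shift
  I8: { [F → , Y .], [Y → Y . ;] }  — shift, reduce
  I9: { [Y → Y ; .] }  — reduce
  I10: { [Y → ; F .] }  — reduce

I8 contains reduce item [F → , Y .] and shift item [Y → Y . ;] — shift-reduce conflict.

Answer: Yes — I8: [F → , Y .] vs [Y → Y . ;]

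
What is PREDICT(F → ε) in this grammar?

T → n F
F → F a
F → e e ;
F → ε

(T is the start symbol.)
{ $, 'a' }

PREDICT(F → ε) = (FIRST(RHS) \ {ε}) ∪ (FOLLOW(F) if ε ∈ FIRST(RHS), i.e. RHS ⇒* ε)
The right-hand side is ε (FIRST(ε) = { ε }), so the predict set is FOLLOW(F) = { $, 'a' }
PREDICT(F → ε) = { $, 'a' }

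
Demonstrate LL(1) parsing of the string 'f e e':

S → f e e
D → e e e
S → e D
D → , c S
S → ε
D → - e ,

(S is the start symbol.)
LL(1) parsing maintains a stack (initially the start symbol over $) and the input. At each step: if the stack top is a terminal, match it against the current input token; if it is a non-terminal N, replace it with the RHS of M[N, lookahead] (the unique production whose predict set contains the lookahead).

Stack is shown with the top on the left.

Stack    Input    Action
------------------------
S $      f e e $  output S → f e e
f e e $  f e e $  match 'f'
e e $    e e $    match 'e'
e $      e $      match 'e'
$        $        accept

The string is accepted.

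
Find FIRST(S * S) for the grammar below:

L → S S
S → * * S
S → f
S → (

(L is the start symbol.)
{ '(', '*', 'f' }

FIRST sets of the non-terminals involved (from the grammar, by fixed-point iteration):
  FIRST(S) = { '(', '*', 'f' }

To compute FIRST(S * S), process the symbols left to right:
Symbol S is a non-terminal. Add FIRST(S) \ {ε} = { '(', '*', 'f' }
S is not nullable (ε ∉ FIRST(S)), so stop here.
FIRST(S * S) = { '(', '*', 'f' }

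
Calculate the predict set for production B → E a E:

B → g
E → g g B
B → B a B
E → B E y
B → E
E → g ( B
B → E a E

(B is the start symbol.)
{ 'g' }

PREDICT(B → E a E) = (FIRST(RHS) \ {ε}) ∪ (FOLLOW(B) if ε ∈ FIRST(RHS), i.e. RHS ⇒* ε)
FIRST(E) = { 'g' }
FIRST(E a E) = { 'g' }
ε ∉ FIRST(E a E), so FOLLOW(B) is not added.
PREDICT(B → E a E) = { 'g' }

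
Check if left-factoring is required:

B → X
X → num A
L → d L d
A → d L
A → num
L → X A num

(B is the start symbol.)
Left-factoring is needed when two productions for the same non-terminal
share a common prefix on the right-hand side.

Productions for L:
  L → d L d
  L → X A num
Productions for A:
  A → d L
  A → num

No common prefixes found.

Answer: No, left-factoring is not needed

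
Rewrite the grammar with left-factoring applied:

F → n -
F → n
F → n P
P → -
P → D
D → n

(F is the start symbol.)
F → n F'
F' → -
F' → ε
F' → P
P → -
P → D
D → n

Left-factoring transforms A → αβ₁ | αβ₂ into A → αA' and A' → β₁ | β₂
(α is the longest common prefix among the alternatives). Repeat until
no nonterminal has two alternatives with a common prefix.

Round 1: F has alternatives sharing prefix 'n'. Introduce F': F → n F'
  Add: F' → -
  Add: F' → ε
  Add: F' → P

No remaining common prefixes — done.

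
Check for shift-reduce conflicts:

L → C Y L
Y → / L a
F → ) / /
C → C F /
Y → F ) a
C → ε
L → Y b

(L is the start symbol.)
Yes — I0: [C → .] vs [F → . ) / /]; I2: [C → .] vs [F → . ) / /]; I11: [C → .] vs [F → . ) / /]

Augment with L' → L and build the canonical LR(0) collection (I0 = CLOSURE({[L' → . L]}), then GOTO on every symbol after a dot until no new states appear). It has 18 states:
  I0: { [C → . C F /], [C → .], [F → . ) / /], [L → . C Y L], [L → . Y b], [L' → . L], [Y → . / L a], [Y → . F ) a] }  — shift, reduce
  I1: { [F → ) . / /] }  — shift
  I2: { [C → . C F /], [C → .], [F → . ) / /], [L → . C Y L], [L → . Y b], [Y → . / L a], [Y → . F ) a], [Y → / . L a] }  — shift, reduce
  I3: { [C → C . F /], [F → . ) / /], [L → C . Y L], [Y → . / L a], [Y → . F ) a] }  — shift
  I4: { [Y → F . ) a] }  — shift
  I5: { [L' → L .] }  — accept
  I6: { [L → Y . b] }  — shift
  I7: { [L → Y b .] }  — reduce
  I8: { [Y → F ) . a] }  — shift
  I9: { [Y → F ) a .] }  — reduce
  I10: { [C → C F . /], [Y → F . ) a] }  — shift
  I11: { [C → . C F /], [C → .], [F → . ) / /], [L → . C Y L], [L → . Y b], [L → C Y . L], [Y → . / L a], [Y → . F ) a] }  — shift, reduce
  I12: { [L → C Y L .] }  — reduce
  I13: { [C → C F / .] }  — reduce
  I14: { [Y → / L . a] }  — shift
  I15: { [Y → / L a .] }  — reduce
  I16: { [F → ) / . /] }  — shift
  I17: { [F → ) / / .] }  — reduce

I0 contains reduce item [C → .] and shift items [F → . ) / /], [Y → . / L a] — shift-reduce conflict.
I2 contains reduce item [C → .] and shift items [F → . ) / /], [Y → . / L a] — shift-reduce conflict.
I11 contains reduce item [C → .] and shift items [F → . ) / /], [Y → . / L a] — shift-reduce conflict.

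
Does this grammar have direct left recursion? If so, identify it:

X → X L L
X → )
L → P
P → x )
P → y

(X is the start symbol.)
Direct left recursion occurs when N → N α for some non-terminal N (the right-hand side begins with the left-hand side itself).

X → X L L: LEFT RECURSIVE (starts with X)
X → ): starts with ')'
L → P: starts with P
P → x ): starts with x
P → y: starts with y

The grammar has direct left recursion on: X.

Answer: Yes, X is left-recursive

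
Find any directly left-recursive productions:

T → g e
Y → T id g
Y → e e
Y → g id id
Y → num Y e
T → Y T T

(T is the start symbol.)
No direct left recursion

Direct left recursion occurs when N → N α for some non-terminal N (the right-hand side begins with the left-hand side itself).

T → g e: starts with g
Y → T id g: starts with T
Y → e e: starts with e
Y → g id id: starts with g
Y → num Y e: starts with num
T → Y T T: starts with Y

No direct left recursion found.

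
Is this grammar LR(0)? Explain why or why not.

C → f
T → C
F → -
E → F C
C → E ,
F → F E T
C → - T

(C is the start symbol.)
Augment with C' → C and build the canonical LR(0) collection (I0 = CLOSURE({[C' → . C]}), then GOTO on every symbol after a dot until no new states appear). It has 12 states:
  I0: { [C → . - T], [C → . E ,], [C → . f], [C' → . C], [E → . F C], [F → . -], [F → . F E T] }  — shift
  I1: { [C → - . T], [C → . - T], [C → . E ,], [C → . f], [E → . F C], [F → - .], [F → . -], [F → . F E T], [T → . C] }  — shift, reduce
  I2: { [C' → C .] }  — accept
  I3: { [C → E . ,] }  — shift
  I4: { [C → . - T], [C → . E ,], [C → . f], [E → . F C], [E → F . C], [F → . -], [F → . F E T], [F → F . E T] }  — shift
  I5: { [C → f .] }  — reduce
  I6: { [E → F C .] }  — reduce
  I7: { [C → . - T], [C → . E ,], [C → . f], [C → E . ,], [E → . F C], [F → . -], [F → . F E T], [F → F E . T], [T → . C] }  — shift
  I8: { [C → E , .] }  — reduce
  I9: { [T → C .] }  — reduce
  I10: { [F → F E T .] }  — reduce
  I11: { [C → - T .] }  — reduce

Conflict in state I1:
  Shift-reduce conflict between [F → - .] and [C → . - T]
So the grammar is NOT LR(0).

Answer: No. Shift-reduce conflict between [F → - .] and [C → . - T]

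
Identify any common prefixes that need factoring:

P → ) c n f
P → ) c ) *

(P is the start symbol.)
Yes, P has productions with common prefix ') c'

Left-factoring is needed when two productions for the same non-terminal
share a common prefix on the right-hand side.

Productions for P:
  P → ) c n f
  P → ) c ) *

Found common prefix ') c' in productions for P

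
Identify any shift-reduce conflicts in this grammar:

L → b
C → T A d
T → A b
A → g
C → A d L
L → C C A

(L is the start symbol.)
No shift-reduce conflicts

Augment with L' → L and build the canonical LR(0) collection (I0 = CLOSURE({[L' → . L]}), then GOTO on every symbol after a dot until no new states appear). It has 14 states:
  I0: { [A → . g], [C → . A d L], [C → . T A d], [L → . C C A], [L → . b], [L' → . L], [T → . A b] }  — shift
  I1: { [C → A . d L], [T → A . b] }  — shift
  I2: { [A → . g], [C → . A d L], [C → . T A d], [L → C . C A], [T → . A b] }  — shift
  I3: { [L' → L .] }  — accept
  I4: { [A → . g], [C → T . A d] }  — shift
  I5: { [L → b .] }  — reduce
  I6: { [A → g .] }  — reduce
  I7: { [C → T A . d] }  — shift
  I8: { [C → T A d .] }  — reduce
  I9: { [A → . g], [L → C C . A] }  — shift
  I10: { [L → C C A .] }  — reduce
  I11: { [T → A b .] }  — reduce
  I12: { [A → . g], [C → . A d L], [C → . T A d], [C → A d . L], [L → . C C A], [L → . b], [T → . A b] }  — shift
  I13: { [C → A d L .] }  — reduce

No state contains both a complete item and a shift item.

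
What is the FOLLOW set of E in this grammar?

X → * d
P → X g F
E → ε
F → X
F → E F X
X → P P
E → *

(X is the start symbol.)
In F → E F X: E is followed by F X, add FIRST(F X) \ {ε} = { '*' }

Taking the union: FOLLOW(E) = { '*' }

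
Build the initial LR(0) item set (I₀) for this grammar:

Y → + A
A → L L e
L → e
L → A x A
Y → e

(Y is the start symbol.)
{ [Y → . + A], [Y → . e], [Y' → . Y] }

First, augment the grammar with Y' → Y
I₀ = CLOSURE({ [Y' → . Y] }):
  [Y' → . Y] has the dot before Y: add [Y → . + A], [Y → . e]
No further items can be added.

I₀ = { [Y → . + A], [Y → . e], [Y' → . Y] }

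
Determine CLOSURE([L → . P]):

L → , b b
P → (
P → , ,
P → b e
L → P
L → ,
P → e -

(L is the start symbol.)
To compute CLOSURE, for each item [A → α.Bβ] where B is a non-terminal, add [B → .γ] for all productions B → γ; repeat for the newly added items until nothing changes.

Start with: [L → . P]
  [L → . P] has the dot before P: add [P → . (], [P → . , ,], [P → . b e], [P → . e -]
No further items can be added.

CLOSURE = { [L → . P], [P → . (], [P → . , ,], [P → . b e], [P → . e -] }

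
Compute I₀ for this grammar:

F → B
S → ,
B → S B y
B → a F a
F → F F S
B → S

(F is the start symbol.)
First, augment the grammar with F' → F
I₀ = CLOSURE({ [F' → . F] }):
  [F' → . F] has the dot before F: add [F → . B], [F → . F F S]
  [F → . B] has the dot before B: add [B → . S B y], [B → . a F a], [B → . S]
  [B → . S B y] has the dot before S: add [S → . ,]
No further items can be added.

I₀ = { [B → . S B y], [B → . S], [B → . a F a], [F → . B], [F → . F F S], [F' → . F], [S → . ,] }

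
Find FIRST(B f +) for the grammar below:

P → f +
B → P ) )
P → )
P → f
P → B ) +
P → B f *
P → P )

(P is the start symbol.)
FIRST sets of the non-terminals involved (from the grammar, by fixed-point iteration):
  FIRST(B) = { ')', 'f' }

To compute FIRST(B f +), process the symbols left to right:
Symbol B is a non-terminal. Add FIRST(B) \ {ε} = { ')', 'f' }
B is not nullable (ε ∉ FIRST(B)), so stop here.
FIRST(B f +) = { ')', 'f' }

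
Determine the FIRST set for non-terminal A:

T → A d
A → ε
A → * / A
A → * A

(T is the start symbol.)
{ '*', ε }

From A → ε:
  - ε-production, so ε ∈ FIRST(A)
From A → * / A:
  - '*' is a terminal: add '*' and stop
From A → * A:
  - '*' is a terminal: add '*' and stop

Collecting: FIRST(A) = { '*', ε }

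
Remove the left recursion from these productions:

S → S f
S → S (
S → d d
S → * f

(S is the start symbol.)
S → d d S'
S → * f S'
S' → f S'
S' → ( S'
S' → ε

S is directly left-recursive. The standard transformation for
  A → A α₁ | ... | A α_m | β₁ | ... | β_n
is
  A  → β₁ A' | ... | β_n A'
  A' → α₁ A' | ... | α_m A' | ε

S → d d becomes S → d d S'
S → * f becomes S → * f S'
S → S f becomes S' → f S'
S → S ( becomes S' → ( S'
Add S' → ε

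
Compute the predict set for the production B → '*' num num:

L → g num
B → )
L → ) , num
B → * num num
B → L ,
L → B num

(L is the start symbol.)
PREDICT(B → '*' num num) = (FIRST(RHS) \ {ε}) ∪ (FOLLOW(B) if ε ∈ FIRST(RHS), i.e. RHS ⇒* ε)
FIRST('*' num num) = { '*' }
ε ∉ FIRST('*' num num), so FOLLOW(B) is not added.
PREDICT(B → '*' num num) = { '*' }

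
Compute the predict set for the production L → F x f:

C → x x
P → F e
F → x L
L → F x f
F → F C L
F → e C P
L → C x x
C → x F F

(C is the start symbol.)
PREDICT(L → F x f) = (FIRST(RHS) \ {ε}) ∪ (FOLLOW(L) if ε ∈ FIRST(RHS), i.e. RHS ⇒* ε)
FIRST(F) = { 'e', 'x' }
FIRST(F x f) = { 'e', 'x' }
ε ∉ FIRST(F x f), so FOLLOW(L) is not added.
PREDICT(L → F x f) = { 'e', 'x' }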